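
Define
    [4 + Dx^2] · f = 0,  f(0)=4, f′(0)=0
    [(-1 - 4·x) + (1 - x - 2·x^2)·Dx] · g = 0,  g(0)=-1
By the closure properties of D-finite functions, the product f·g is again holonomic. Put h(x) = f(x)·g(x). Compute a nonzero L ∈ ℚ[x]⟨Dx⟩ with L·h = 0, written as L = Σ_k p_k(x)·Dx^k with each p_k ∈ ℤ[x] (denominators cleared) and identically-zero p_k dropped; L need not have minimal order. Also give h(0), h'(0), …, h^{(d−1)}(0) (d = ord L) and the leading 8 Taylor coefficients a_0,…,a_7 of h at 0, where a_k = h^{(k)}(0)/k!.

L = (4·x + 8·x^2) + (2 + 8·x)·Dx + (-1 + x + 2·x^2)·Dx^2  (order 2).
h: a_k = -4, -4, -4, -12, -68/3, -140/3, -4124/45, -8324/45, …
ICs: h(0) = -4, h′(0) = -4.

f: a_k = 4, 0, -8, 0, 8/3, 0, -16/45, 0, …
g: a_k = -1, -1, -3, -5, -11, -21, -43, -85, …
Product ⇒ symmetric product L₀, ord ≤ 2.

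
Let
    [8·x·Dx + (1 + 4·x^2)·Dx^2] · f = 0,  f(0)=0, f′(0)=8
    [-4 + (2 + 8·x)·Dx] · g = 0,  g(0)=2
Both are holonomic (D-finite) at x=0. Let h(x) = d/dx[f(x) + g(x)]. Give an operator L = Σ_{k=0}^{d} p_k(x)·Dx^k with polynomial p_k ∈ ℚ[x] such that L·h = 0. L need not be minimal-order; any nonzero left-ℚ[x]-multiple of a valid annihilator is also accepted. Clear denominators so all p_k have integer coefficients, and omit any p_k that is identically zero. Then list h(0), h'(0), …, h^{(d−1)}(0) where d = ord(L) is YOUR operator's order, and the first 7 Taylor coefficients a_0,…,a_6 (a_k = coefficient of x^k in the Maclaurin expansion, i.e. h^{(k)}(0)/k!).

f: a_k = 0, 8, 0, -32/3, 0, 128/5, 0, …
g: a_k = 2, 4, -4, 8, -20, 56, -168, …
Weyl lclm of L_f,L_g ⇒ L₀ (ord ≤ 3).
Differentiate: ansatz ord ≤ ord L₀ ⇒ L.
L = (-8 - 80·x + 96·x^2 + 192·x^3) + (-10 - 32·x - 64·x^2 + 384·x^3 + 672·x^4)·Dx + (-1 + 24·x^2 + 48·x^3 + 112·x^4 + 192·x^5)·Dx^2  (order 2).
h: a_k = 12, -8, -8, -80, 408, -1008, 3184, …
ICs: h(0) = 12, h′(0) = -8.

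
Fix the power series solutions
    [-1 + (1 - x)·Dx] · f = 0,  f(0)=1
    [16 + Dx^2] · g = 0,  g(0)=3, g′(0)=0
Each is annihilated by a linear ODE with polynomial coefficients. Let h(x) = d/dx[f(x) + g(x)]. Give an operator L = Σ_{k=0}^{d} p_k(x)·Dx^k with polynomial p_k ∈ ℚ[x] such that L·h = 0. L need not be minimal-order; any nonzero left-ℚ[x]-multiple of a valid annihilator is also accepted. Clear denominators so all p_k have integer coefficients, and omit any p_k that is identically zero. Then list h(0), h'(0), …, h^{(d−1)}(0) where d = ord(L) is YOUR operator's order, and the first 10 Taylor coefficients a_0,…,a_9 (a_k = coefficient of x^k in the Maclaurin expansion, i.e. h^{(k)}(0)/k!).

f: a_k = 1, 1, 1, 1, 1, 1, 1, 1, 1, 1, …
g: a_k = 3, 0, -24, 0, 32, 0, -256/15, 0, 512/105, 0, …
Sum ⇒ L₀ = lclm(L_f,L_g) in ℚ(x)⟨Dx⟩.
h₀' ⇒ L via d/dx closure of L₀.
L = (448 - 512·x + 256·x^2) + (-176 + 432·x - 384·x^2 + 128·x^3)·Dx + (28 - 32·x + 16·x^2)·Dx^2 + (-11 + 27·x - 24·x^2 + 8·x^3)·Dx^3  (order 3).
h: a_k = 1, -46, 3, 132, 5, -482/5, 7, 4936/105, 9, 1258/945, …
ICs: h(0) = 1, h′(0) = -46, h′′(0) = 6.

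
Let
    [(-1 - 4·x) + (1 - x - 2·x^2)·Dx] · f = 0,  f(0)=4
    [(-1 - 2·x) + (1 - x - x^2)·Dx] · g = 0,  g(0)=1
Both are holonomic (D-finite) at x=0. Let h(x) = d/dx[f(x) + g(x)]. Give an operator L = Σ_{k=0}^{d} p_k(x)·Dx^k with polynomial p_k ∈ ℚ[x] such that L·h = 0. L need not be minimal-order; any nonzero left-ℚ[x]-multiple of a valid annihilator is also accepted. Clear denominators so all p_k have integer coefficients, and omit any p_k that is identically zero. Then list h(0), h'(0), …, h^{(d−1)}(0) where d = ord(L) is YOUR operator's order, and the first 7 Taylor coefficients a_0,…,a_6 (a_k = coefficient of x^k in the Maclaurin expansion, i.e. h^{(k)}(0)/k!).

f: a_k = 4, 4, 12, 20, 44, 84, 172, …
g: a_k = 1, 1, 2, 3, 5, 8, 13, …
Weyl lclm of L_f,L_g ⇒ L₀ (ord ≤ 2).
Derive L from L₀ (diff closure).
L = (-6 - 120·x - 120·x^2 - 312·x^3 - 462·x^4 - 336·x^5 + 144·x^6) + (6 + 30·x + 30·x^2 + 24·x^3 - 99·x^4 - 438·x^5 - 144·x^6 + 96·x^7)·Dx + (-1 + 2·x - 7·x^2 + 2·x^3 + 48·x^4 - 13·x^5 - 69·x^6 - 8·x^7 + 12·x^8)·Dx^2  (order 2).
h: a_k = 5, 28, 69, 196, 460, 1110, 2527, …
ICs: h(0) = 5, h′(0) = 28.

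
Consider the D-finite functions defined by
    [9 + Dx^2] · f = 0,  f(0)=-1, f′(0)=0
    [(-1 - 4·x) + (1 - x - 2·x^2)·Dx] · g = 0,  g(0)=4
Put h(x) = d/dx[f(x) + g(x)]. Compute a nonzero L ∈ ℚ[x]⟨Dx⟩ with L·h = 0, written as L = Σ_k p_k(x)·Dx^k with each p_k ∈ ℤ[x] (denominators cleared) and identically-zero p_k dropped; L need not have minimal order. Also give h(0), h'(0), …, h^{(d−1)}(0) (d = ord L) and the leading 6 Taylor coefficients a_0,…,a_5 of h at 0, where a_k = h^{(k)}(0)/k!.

L = (954 + 3600·x + 8154·x^2 + 4140·x^3 + 5760·x^4 + 3888·x^5 + 2592·x^6) + (-117 - 369·x + 585·x^2 + 747·x^3 + 90·x^4 + 828·x^5 + 1512·x^6 + 864·x^7)·Dx + (106 + 400·x + 906·x^2 + 460·x^3 + 640·x^4 + 432·x^5 + 288·x^6)·Dx^2 + (-13 - 41·x + 65·x^2 + 83·x^3 + 10·x^4 + 92·x^5 + 168·x^6 + 96·x^7)·Dx^3  (order 3).
h: a_k = 4, 33, 60, 325/2, 420, 41523/40, …
ICs: h(0) = 4, h′(0) = 33, h′′(0) = 120.

f: a_k = -1, 0, 9/2, 0, -27/8, 0, …
g: a_k = 4, 4, 12, 20, 44, 84, …
f+g: L₀ = lclm(L_f,L_g), ord ≤ 2+1.
h=h₀': d/dx-closure on L₀ ⇒ L.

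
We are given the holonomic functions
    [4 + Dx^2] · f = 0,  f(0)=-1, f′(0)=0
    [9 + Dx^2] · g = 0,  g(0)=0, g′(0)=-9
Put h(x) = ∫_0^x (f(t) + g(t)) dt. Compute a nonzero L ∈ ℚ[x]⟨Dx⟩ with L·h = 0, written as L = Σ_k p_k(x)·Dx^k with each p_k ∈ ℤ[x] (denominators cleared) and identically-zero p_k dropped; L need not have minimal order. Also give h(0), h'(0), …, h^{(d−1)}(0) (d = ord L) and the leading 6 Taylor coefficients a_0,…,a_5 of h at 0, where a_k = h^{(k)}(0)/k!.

L = 36·Dx + 13·Dx^3 + Dx^5  (order 5).
h: a_k = 0, -1, -9/2, 2/3, 27/8, -2/15, …
ICs: h(0) = 0, h′(0) = -1, h′′(0) = -9, h′′′(0) = 4, h′′′′(0) = 81.

f: a_k = -1, 0, 2, 0, -2/3, 0, …
g: a_k = 0, -9, 0, 27/2, 0, -243/40, …
Weyl lclm of L_f,L_g ⇒ L₀ (ord ≤ 4).
h=∫₀ˣh₀: take L = L₀·Dx.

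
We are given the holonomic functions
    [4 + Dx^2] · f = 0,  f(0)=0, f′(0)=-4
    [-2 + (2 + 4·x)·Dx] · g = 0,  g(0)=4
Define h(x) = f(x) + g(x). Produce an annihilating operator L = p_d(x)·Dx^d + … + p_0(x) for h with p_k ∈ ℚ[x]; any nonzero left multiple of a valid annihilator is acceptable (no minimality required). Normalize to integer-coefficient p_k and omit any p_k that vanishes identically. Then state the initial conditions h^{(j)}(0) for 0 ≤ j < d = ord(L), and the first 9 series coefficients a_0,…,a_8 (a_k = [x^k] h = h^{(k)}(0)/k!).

f: a_k = 0, -4, 0, 8/3, 0, -8/15, 0, 16/315, 0, …
g: a_k = 4, 4, -2, 2, -5/2, 7/2, -21/4, 33/4, -429/32, …
h₀=f+g: left-lcm gives L₀, ord ≤ 3.
L = (-28 - 64·x - 64·x^2) + (12 + 88·x + 192·x^2 + 128·x^3)·Dx + (-7 - 16·x - 16·x^2)·Dx^2 + (3 + 22·x + 48·x^2 + 32·x^3)·Dx^3  (order 3).
h: a_k = 4, 0, -2, 14/3, -5/2, 89/30, -21/4, 10459/1260, -429/32, …
ICs: h(0) = 4, h′(0) = 0, h′′(0) = -4.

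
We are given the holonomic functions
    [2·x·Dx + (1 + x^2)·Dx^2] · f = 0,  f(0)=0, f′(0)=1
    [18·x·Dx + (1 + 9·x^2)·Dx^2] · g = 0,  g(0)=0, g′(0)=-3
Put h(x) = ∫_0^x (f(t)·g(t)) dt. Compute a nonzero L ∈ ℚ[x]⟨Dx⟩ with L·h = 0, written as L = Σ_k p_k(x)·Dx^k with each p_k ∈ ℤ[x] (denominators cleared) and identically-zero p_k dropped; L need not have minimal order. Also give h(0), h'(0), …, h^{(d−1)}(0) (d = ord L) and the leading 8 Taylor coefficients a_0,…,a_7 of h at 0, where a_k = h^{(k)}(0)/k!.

L = (-216·x - 3600·x^3 - 5184·x^5 + 6480·x^7 + 17496·x^9)·Dx^2 + (-40 - 1452·x^2 - 6480·x^4 - 4536·x^6 + 22680·x^8 + 26244·x^10)·Dx^3 + (-80·x - 980·x^3 - 2160·x^5 + 2952·x^7 + 12960·x^9 + 8748·x^11)·Dx^4 + (-1 - 20·x^2 - 109·x^4 + 981·x^8 + 1620·x^10 + 729·x^12)·Dx^5  (order 5).
h: a_k = 0, 0, 0, -1, 0, 2, 0, -261/35, …
ICs: h(0) = 0, h′(0) = 0, h′′(0) = 0, h′′′(0) = -6, h′′′′(0) = 0.

f: a_k = 0, 1, 0, -1/3, 0, 1/5, 0, -1/7, …
g: a_k = 0, -3, 0, 9, 0, -243/5, 0, 2187/7, …
L₀ := L_f ⊗_s L_g (sym. prod.), ord ≤ 4.
h=∫h₀ ⇒ L = L₀·Dx.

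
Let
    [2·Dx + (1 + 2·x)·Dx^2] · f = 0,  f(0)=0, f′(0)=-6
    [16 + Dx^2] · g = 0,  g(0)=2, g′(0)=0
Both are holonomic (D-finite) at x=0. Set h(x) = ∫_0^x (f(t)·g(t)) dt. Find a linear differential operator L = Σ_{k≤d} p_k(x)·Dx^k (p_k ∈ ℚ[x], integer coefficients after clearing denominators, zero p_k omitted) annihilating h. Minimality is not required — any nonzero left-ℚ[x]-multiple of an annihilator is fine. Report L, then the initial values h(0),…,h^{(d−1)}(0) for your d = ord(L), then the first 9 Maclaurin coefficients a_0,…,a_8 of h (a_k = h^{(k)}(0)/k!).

f: a_k = 0, -6, 6, -8, 12, -96/5, 32, -384/7, 96, …
g: a_k = 2, 0, -16, 0, 64/3, 0, -512/45, 0, 1024/315, …
Product ⇒ symmetric product L₀, ord ≤ 4.
∫: right-multiply L₀ by Dx.
L = (2688 + 27648·x + 93184·x^2 + 131072·x^3 + 65536·x^4)·Dx + (896 + 5888·x + 12288·x^2 + 8192·x^3)·Dx^2 + (408 + 3712·x + 11904·x^2 + 16384·x^3 + 8192·x^4)·Dx^3 + (56 + 368·x + 768·x^2 + 512·x^3)·Dx^4 + (15 + 124·x + 380·x^2 + 512·x^3 + 256·x^4)·Dx^5  (order 5).
h: a_k = 0, 0, -6, 4, 20, -72/5, -32/5, 0, 416/35, …
ICs: h(0) = 0, h′(0) = 0, h′′(0) = -12, h′′′(0) = 24, h′′′′(0) = 480.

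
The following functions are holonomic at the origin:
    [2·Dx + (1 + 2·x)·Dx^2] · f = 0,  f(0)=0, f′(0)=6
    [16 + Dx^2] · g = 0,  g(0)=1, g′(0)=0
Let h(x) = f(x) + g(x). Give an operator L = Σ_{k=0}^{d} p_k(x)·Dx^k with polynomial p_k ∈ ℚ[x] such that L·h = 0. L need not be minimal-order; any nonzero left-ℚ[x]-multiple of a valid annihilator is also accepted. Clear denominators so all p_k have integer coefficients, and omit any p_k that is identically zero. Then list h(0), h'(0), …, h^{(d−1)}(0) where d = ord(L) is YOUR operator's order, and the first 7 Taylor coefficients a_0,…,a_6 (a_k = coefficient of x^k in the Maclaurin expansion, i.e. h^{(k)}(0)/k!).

L = (160 + 256·x + 256·x^2)·Dx + (48 + 224·x + 384·x^2 + 256·x^3)·Dx^2 + (10 + 16·x + 16·x^2)·Dx^3 + (3 + 14·x + 24·x^2 + 16·x^3)·Dx^4  (order 4).
h: a_k = 1, 6, -14, 8, -4/3, 96/5, -1696/45, …
ICs: h(0) = 1, h′(0) = 6, h′′(0) = -28, h′′′(0) = 48.

f: a_k = 0, 6, -6, 8, -12, 96/5, -32, …
g: a_k = 1, 0, -8, 0, 32/3, 0, -256/45, …
Weyl lclm of L_f,L_g ⇒ L₀ (ord ≤ 4).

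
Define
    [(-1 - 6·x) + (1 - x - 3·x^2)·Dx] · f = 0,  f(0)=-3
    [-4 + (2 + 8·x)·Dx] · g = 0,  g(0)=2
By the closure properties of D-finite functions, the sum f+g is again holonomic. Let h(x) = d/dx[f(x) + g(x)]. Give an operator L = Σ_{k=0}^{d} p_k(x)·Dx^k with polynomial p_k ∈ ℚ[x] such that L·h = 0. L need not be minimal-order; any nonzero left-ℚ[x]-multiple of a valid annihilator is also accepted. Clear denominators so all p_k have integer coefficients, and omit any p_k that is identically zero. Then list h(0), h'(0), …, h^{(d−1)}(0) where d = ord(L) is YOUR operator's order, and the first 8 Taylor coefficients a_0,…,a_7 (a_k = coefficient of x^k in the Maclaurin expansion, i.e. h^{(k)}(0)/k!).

L = (-90 - 516·x - 1548·x^2 - 1296·x^3 - 1620·x^4) + (-15 - 288·x - 1752·x^2 - 4068·x^3 - 4914·x^4 - 4860·x^5)·Dx + (5 + 45·x + 109·x^2 - 18·x^3 - 468·x^4 - 1278·x^5 - 1080·x^6)·Dx^2  (order 2).
h: a_k = 1, -32, -39, -308, -320, -2754, -861, -25920, …
ICs: h(0) = 1, h′(0) = -32.

f: a_k = -3, -3, -12, -21, -57, -120, -291, -651, …
g: a_k = 2, 4, -4, 8, -20, 56, -168, 528, …
Sum ⇒ L₀ = lclm(L_f,L_g) in ℚ(x)⟨Dx⟩.
Derive L from L₀ (diff closure).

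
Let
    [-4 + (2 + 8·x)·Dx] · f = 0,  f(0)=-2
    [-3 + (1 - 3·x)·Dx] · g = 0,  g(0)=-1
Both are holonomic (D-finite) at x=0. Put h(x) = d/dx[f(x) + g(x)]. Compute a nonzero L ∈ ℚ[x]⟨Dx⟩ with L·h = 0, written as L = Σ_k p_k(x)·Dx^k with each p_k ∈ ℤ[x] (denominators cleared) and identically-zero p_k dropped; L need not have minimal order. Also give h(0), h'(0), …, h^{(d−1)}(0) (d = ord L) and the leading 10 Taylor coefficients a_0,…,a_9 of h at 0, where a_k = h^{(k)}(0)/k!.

L = (-90 - 108·x) + (-21 - 252·x - 378·x^2)·Dx + (4 + 13·x - 39·x^2 - 108·x^3)·Dx^2  (order 2).
h: a_k = -7, -10, -105, -244, -1495, -3366, -19005, -38760, -228627, -396010, …
ICs: h(0) = -7, h′(0) = -10.

f: a_k = -2, -4, 4, -8, 20, -56, 168, -528, 1716, -5720, …
g: a_k = -1, -3, -9, -27, -81, -243, -729, -2187, -6561, -19683, …
f+g: L₀ = lclm(L_f,L_g), ord ≤ 1+1.
h=h₀': d/dx-closure on L₀ ⇒ L.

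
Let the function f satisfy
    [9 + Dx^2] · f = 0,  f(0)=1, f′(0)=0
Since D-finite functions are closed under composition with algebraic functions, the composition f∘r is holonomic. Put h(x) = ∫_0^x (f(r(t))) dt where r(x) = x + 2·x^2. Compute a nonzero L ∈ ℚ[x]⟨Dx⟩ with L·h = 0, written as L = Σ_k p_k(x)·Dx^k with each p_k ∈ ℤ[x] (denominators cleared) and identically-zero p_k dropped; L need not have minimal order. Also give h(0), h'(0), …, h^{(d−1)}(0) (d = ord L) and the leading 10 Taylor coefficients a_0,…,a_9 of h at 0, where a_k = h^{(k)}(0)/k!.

f: a_k = 1, 0, -9/2, 0, 27/8, 0, -81/80, 0, 729/4480, 0, …
Change of var in L_f (x↦r) gives L₀.
h=∫₀ˣh₀: take L = L₀·Dx.
L = (9 + 108·x + 432·x^2 + 576·x^3)·Dx - 4·Dx^2 + (1 + 4·x)·Dx^3  (order 3).
h: a_k = 0, 1, 0, -3/2, -9/2, -117/40, 9/2, 6399/560, 1917/160, -3279/4480, …
ICs: h(0) = 0, h′(0) = 1, h′′(0) = 0.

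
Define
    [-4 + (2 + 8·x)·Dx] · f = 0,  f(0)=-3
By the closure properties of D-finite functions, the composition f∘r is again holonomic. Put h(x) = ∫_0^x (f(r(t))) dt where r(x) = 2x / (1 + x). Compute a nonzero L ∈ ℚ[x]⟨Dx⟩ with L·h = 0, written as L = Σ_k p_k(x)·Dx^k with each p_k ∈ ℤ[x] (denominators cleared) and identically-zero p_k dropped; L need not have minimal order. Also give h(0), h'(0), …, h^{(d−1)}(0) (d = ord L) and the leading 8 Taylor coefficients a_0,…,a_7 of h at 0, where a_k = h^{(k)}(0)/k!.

L = -4·Dx + (1 + 10·x + 9·x^2)·Dx^2  (order 2).
h: a_k = 0, -3, -6, 12, -39, 852/5, -882, 35460/7, …
ICs: h(0) = 0, h′(0) = -3.

f: a_k = -3, -6, 6, -12, 30, -84, 252, -792, …
Substitute x→r, Dx→(1/r')Dx; clear ⇒ L₀.
∫: right-multiply L₀ by Dx.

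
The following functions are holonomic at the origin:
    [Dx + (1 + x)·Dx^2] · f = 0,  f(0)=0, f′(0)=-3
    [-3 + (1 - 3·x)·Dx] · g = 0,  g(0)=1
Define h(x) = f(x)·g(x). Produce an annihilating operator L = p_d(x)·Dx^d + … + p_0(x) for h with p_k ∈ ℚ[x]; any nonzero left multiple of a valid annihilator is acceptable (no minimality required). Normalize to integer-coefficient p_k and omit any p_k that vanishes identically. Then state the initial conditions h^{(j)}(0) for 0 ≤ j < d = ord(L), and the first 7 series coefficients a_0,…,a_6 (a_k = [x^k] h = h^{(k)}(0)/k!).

L = 3 + (5 + 9·x)·Dx + (-1 + 2·x + 3·x^2)·Dx^2  (order 2).
h: a_k = 0, -3, -15/2, -47/2, -279/4, -4197/20, -12581/20, …
ICs: h(0) = 0, h′(0) = -3.

f: a_k = 0, -3, 3/2, -1, 3/4, -3/5, 1/2, …
g: a_k = 1, 3, 9, 27, 81, 243, 729, …
L₀ := L_f ⊗_s L_g (sym. prod.), ord ≤ 2.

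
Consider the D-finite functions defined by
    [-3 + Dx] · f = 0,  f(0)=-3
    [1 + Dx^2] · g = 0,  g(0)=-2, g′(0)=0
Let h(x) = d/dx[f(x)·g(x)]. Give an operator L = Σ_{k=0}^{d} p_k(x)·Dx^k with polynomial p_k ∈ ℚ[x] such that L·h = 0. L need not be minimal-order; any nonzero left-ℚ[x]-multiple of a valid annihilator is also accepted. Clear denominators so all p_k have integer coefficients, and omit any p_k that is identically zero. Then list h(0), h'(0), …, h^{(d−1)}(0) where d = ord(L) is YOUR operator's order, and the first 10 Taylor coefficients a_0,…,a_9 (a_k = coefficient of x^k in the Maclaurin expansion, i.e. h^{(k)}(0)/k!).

L = 10 - 6·Dx + Dx^2  (order 2).
h: a_k = 18, 48, 54, 28, -3, -88/5, -83/5, -1054/105, -639/140, -1558/945, …
ICs: h(0) = 18, h′(0) = 48.

f: a_k = -3, -9, -27/2, -27/2, -81/8, -243/40, -243/80, -729/560, -2187/4480, -729/4480, …
g: a_k = -2, 0, 1, 0, -1/12, 0, 1/360, 0, -1/20160, 0, …
f·g: L₀ = L_f ⊗_s L_g, ord ≤ 1·2.
Differentiate: ansatz ord ≤ ord L₀ ⇒ L.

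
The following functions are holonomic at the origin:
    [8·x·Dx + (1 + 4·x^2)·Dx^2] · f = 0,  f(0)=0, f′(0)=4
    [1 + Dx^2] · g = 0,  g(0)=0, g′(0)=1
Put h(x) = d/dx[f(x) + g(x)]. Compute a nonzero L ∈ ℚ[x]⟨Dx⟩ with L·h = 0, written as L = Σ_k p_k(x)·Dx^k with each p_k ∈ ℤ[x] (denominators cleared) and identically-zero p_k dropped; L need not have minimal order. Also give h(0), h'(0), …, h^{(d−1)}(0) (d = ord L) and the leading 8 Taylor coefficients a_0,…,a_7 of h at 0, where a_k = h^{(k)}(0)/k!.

f: a_k = 0, 4, 0, -16/3, 0, 64/5, 0, -256/7, …
g: a_k = 0, 1, 0, -1/6, 0, 1/120, 0, -1/5040, …
Sum ⇒ L₀ = lclm(L_f,L_g) in ℚ(x)⟨Dx⟩.
Differentiate: ansatz ord ≤ ord L₀ ⇒ L.
L = (-376·x + 1600·x^3 + 128·x^5) + (-7 + 76·x^2 + 432·x^4 + 64·x^6)·Dx + (-376·x + 1600·x^3 + 128·x^5)·Dx^2 + (-7 + 76·x^2 + 432·x^4 + 64·x^6)·Dx^3  (order 3).
h: a_k = 5, 0, -33/2, 0, 1537/24, 0, -184321/720, 0, …
ICs: h(0) = 5, h′(0) = 0, h′′(0) = -33.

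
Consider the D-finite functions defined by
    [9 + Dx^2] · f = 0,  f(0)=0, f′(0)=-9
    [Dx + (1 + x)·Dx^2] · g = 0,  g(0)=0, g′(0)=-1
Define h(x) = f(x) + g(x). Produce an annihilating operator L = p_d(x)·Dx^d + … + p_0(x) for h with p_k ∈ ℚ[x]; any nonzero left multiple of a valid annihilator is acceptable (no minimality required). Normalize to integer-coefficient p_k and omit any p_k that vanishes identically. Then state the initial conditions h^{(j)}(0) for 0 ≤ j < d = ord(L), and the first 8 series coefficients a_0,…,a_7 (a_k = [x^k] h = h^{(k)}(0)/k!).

f: a_k = 0, -9, 0, 27/2, 0, -243/40, 0, 729/560, …
g: a_k = 0, -1, 1/2, -1/3, 1/4, -1/5, 1/6, -1/7, …
Weyl lclm of L_f,L_g ⇒ L₀ (ord ≤ 4).
L = (135 + 162·x + 81·x^2)·Dx + (99 + 261·x + 243·x^2 + 81·x^3)·Dx^2 + (15 + 18·x + 9·x^2)·Dx^3 + (11 + 29·x + 27·x^2 + 9·x^3)·Dx^4  (order 4).
h: a_k = 0, -10, 1/2, 79/6, 1/4, -251/40, 1/6, 649/560, …
ICs: h(0) = 0, h′(0) = -10, h′′(0) = 1, h′′′(0) = 79.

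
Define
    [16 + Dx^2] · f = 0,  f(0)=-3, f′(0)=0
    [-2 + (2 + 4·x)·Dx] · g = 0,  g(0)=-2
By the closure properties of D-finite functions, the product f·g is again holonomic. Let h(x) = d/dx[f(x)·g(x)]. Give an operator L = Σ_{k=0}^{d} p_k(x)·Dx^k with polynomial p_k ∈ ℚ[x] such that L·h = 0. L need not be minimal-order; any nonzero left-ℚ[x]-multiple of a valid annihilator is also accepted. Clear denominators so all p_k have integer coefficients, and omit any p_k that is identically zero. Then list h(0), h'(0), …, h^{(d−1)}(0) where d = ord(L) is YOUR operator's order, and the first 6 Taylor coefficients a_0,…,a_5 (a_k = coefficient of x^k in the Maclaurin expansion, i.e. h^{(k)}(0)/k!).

f: a_k = -3, 0, 24, 0, -32, 0, …
g: a_k = -2, -2, 1, -1, 5/4, -7/4, …
Sym-product of L_f,L_g gives L₀ (≤ ord 2).
Differentiate: ansatz ord ≤ ord L₀ ⇒ L.
L = (413 + 2688·x + 6784·x^2 + 8192·x^3 + 4096·x^4) + (-26 - 180·x - 384·x^2 - 256·x^3)·Dx + (19 + 140·x + 396·x^2 + 512·x^3 + 256·x^4)·Dx^2  (order 2).
h: a_k = 6, -102, -135, 337, 905/4, -5281/20, …
ICs: h(0) = 6, h′(0) = -102.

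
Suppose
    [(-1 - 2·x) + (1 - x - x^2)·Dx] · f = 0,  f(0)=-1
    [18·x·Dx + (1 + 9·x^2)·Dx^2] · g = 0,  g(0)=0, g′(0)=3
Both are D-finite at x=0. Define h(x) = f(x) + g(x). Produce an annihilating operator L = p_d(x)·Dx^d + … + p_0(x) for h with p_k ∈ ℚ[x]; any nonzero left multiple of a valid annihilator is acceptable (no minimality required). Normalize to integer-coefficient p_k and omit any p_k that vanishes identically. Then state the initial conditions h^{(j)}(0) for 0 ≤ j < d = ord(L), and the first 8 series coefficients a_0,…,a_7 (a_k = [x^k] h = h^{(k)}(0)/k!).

L = (-36 + 144·x + 1440·x^2 + 2376·x^3 + 3186·x^4 + 486·x^6)·Dx + (18 + 24·x - 108·x^2 + 444·x^3 + 2313·x^4 + 2178·x^5 + 243·x^6 + 486·x^7)·Dx^2 + (-2 - 10·x - 34·x^2 - 48·x^3 - 123·x^4 + 387·x^5 + 198·x^6 + 81·x^7 + 81·x^8)·Dx^3  (order 3).
h: a_k = -1, 2, -2, -12, -5, 203/5, -13, -2334/7, …
ICs: h(0) = -1, h′(0) = 2, h′′(0) = -4.

f: a_k = -1, -1, -2, -3, -5, -8, -13, -21, …
g: a_k = 0, 3, 0, -9, 0, 243/5, 0, -2187/7, …
h₀=f+g: left-lcm gives L₀, ord ≤ 3.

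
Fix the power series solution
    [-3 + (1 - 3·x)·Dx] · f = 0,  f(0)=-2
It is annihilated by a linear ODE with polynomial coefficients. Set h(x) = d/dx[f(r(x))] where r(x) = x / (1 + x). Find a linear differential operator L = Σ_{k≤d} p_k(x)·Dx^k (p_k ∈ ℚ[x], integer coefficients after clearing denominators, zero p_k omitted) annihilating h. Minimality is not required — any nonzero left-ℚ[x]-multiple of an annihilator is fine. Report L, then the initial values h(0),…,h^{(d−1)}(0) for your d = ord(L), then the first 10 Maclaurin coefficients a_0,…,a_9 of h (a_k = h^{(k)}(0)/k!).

f: a_k = -2, -6, -18, -54, -162, -486, -1458, -4374, -13122, -39366, …
h₀=f(r): pull back L_f along r ⇒ L₀.
Differentiate: ansatz ord ≤ ord L₀ ⇒ L.
L = 4 + (-1 + 2·x)·Dx  (order 1).
h: a_k = -6, -24, -72, -192, -480, -1152, -2688, -6144, -13824, -30720, …
ICs: h(0) = -6.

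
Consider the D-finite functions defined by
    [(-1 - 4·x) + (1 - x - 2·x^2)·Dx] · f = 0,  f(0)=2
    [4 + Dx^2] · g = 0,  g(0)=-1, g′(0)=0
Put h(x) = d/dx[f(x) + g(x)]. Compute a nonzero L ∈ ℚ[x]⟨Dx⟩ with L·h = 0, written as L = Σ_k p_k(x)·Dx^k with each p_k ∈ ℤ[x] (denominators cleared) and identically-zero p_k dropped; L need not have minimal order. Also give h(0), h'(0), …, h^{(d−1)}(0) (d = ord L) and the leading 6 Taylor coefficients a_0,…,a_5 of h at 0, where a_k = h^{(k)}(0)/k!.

f: a_k = 2, 2, 6, 10, 22, 42, …
g: a_k = -1, 0, 2, 0, -2/3, 0, …
Weyl lclm of L_f,L_g ⇒ L₀ (ord ≤ 3).
h=h₀': d/dx-closure on L₀ ⇒ L.
L = (576 + 2400·x + 5616·x^2 + 3360·x^3 + 3840·x^4 + 1152·x^5 + 768·x^6) + (-68 - 236·x + 240·x^2 + 488·x^3 + 560·x^4 + 672·x^5 + 448·x^6 + 256·x^7)·Dx + (144 + 600·x + 1404·x^2 + 840·x^3 + 960·x^4 + 288·x^5 + 192·x^6)·Dx^2 + (-17 - 59·x + 60·x^2 + 122·x^3 + 140·x^4 + 168·x^5 + 112·x^6 + 64·x^7)·Dx^3  (order 3).
h: a_k = 2, 16, 30, 256/3, 210, 7748/15, …
ICs: h(0) = 2, h′(0) = 16, h′′(0) = 60.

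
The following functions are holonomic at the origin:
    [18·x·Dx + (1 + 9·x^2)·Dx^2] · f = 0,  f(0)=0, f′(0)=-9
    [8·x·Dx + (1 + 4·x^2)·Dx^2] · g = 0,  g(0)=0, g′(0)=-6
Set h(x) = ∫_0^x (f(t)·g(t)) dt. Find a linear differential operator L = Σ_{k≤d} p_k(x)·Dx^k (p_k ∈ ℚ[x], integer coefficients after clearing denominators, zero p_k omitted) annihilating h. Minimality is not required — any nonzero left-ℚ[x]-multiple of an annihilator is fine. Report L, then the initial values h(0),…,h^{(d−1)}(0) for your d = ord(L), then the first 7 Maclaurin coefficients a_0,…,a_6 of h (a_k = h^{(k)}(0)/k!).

f: a_k = 0, -9, 0, 27, 0, -729/5, 0, …
g: a_k = 0, -6, 0, 8, 0, -96/5, 0, …
h₀=f·g: eliminate ⇒ L₀, order ≤ 2·2.
h=∫h₀ ⇒ L = L₀·Dx.
L = (-864·x - 18720·x^3 - 82944·x^5 + 134784·x^7 + 1119744·x^9)·Dx^2 + (-52 - 3036·x^2 - 33696·x^4 - 72576·x^6 + 471744·x^8 + 1679616·x^10)·Dx^3 + (-104·x - 2072·x^3 - 11232·x^5 + 13968·x^7 + 269568·x^9 + 559872·x^11)·Dx^4 + (-1 - 26·x^2 - 205·x^4 + 7380·x^8 + 33696·x^10 + 46656·x^12)·Dx^5  (order 5).
h: a_k = 0, 0, 0, 18, 0, -234/5, 0, …
ICs: h(0) = 0, h′(0) = 0, h′′(0) = 0, h′′′(0) = 108, h′′′′(0) = 0.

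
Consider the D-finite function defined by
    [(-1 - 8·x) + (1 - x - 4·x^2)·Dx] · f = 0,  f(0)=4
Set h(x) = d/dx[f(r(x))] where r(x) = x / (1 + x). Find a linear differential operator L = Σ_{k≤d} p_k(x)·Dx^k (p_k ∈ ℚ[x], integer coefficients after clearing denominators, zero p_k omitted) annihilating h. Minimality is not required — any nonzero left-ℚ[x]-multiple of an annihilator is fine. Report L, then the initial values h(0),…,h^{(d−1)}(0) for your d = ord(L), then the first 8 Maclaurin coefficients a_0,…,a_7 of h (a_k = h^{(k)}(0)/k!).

L = (8 + 24·x + 120·x^2 + 72·x^3) + (-1 - 11·x - 15·x^2 + 31·x^3 + 36·x^4)·Dx  (order 1).
h: a_k = 4, 32, 0, 256, -320, 1920, -4032, 14848, …
ICs: h(0) = 4.

f: a_k = 4, 4, 20, 36, 116, 260, 724, 1764, …
f∘r: x↦r, Dx↦Dx/r' in L_f ⇒ L₀.
h₀' ⇒ L via d/dx closure of L₀.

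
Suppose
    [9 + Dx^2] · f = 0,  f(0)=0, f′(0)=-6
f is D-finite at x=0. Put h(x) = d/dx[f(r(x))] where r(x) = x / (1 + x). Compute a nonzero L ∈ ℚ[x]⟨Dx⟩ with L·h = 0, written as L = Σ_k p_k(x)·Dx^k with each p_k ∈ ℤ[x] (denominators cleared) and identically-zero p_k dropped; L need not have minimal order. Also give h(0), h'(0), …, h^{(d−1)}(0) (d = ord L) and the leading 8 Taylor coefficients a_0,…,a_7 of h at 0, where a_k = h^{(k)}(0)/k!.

L = (15 + 12·x + 6·x^2) + (6 + 18·x + 18·x^2 + 6·x^3)·Dx + (1 + 4·x + 6·x^2 + 4·x^3 + x^4)·Dx^2  (order 2).
h: a_k = -6, 12, 9, -84, 879/4, -765/2, 19353/40, -1893/5, …
ICs: h(0) = -6, h′(0) = 12.

f: a_k = 0, -6, 0, 9, 0, -81/20, 0, 243/280, …
Change of var in L_f (x↦r) gives L₀.
Differentiate: ansatz ord ≤ ord L₀ ⇒ L.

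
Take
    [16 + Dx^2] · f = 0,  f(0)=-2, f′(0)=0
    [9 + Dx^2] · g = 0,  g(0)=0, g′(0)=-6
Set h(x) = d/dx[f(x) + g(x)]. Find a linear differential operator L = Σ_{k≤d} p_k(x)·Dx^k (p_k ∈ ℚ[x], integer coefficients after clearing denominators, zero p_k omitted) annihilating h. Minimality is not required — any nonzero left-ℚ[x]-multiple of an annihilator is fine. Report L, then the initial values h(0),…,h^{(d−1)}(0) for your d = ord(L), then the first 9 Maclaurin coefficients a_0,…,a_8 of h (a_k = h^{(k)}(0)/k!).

f: a_k = -2, 0, 16, 0, -64/3, 0, 512/45, 0, -1024/315, …
g: a_k = 0, -6, 0, 9, 0, -81/20, 0, 243/280, 0, …
h₀=f+g: left-lcm gives L₀, ord ≤ 4.
h₀' ⇒ L via d/dx closure of L₀.
L = 144 + 25·Dx^2 + Dx^4  (order 4).
h: a_k = -6, 32, 27, -256/3, -81/4, 1024/15, 243/40, -8192/315, -2187/2240, …
ICs: h(0) = -6, h′(0) = 32, h′′(0) = 54, h′′′(0) = -512.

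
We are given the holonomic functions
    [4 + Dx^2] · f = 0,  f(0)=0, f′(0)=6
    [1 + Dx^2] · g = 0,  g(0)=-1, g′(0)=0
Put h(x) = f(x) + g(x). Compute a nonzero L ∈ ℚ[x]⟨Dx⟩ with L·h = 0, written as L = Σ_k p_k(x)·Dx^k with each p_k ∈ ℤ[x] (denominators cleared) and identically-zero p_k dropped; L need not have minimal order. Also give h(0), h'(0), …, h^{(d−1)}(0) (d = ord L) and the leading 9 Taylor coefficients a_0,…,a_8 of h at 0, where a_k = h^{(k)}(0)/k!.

f: a_k = 0, 6, 0, -4, 0, 4/5, 0, -8/105, 0, …
g: a_k = -1, 0, 1/2, 0, -1/24, 0, 1/720, 0, -1/40320, …
h₀=f+g: left-lcm gives L₀, ord ≤ 4.
L = 4 + 5·Dx^2 + Dx^4  (order 4).
h: a_k = -1, 6, 1/2, -4, -1/24, 4/5, 1/720, -8/105, -1/40320, …
ICs: h(0) = -1, h′(0) = 6, h′′(0) = 1, h′′′(0) = -24.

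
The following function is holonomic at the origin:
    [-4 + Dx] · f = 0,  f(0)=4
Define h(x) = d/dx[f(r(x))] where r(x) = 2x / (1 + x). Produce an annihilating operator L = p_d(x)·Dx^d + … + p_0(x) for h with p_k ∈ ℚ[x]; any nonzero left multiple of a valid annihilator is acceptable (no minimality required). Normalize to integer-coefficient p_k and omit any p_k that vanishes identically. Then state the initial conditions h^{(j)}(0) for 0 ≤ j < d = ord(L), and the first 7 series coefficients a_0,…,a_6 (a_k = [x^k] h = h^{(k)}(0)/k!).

L = (6 - 2·x) + (-1 - 2·x - x^2)·Dx  (order 1).
h: a_k = 32, 192, 352, 128/3, -352, 1472/15, 12896/45, …
ICs: h(0) = 32.

f: a_k = 4, 16, 32, 128/3, 128/3, 512/15, 1024/45, …
Change of var in L_f (x↦r) gives L₀.
h=h₀': d/dx-closure on L₀ ⇒ L.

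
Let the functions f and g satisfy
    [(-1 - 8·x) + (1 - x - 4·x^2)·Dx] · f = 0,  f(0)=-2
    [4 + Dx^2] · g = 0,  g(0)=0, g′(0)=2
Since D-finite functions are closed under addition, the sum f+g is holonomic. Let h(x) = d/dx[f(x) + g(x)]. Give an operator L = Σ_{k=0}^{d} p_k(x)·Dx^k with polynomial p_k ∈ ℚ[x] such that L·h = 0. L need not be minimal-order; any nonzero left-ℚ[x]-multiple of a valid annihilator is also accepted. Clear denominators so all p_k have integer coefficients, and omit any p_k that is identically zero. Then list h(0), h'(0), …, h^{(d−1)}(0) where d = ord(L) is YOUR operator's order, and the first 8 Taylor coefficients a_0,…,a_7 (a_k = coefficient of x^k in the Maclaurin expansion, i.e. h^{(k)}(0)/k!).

L = (1472 + 8672·x + 38224·x^2 + 28480·x^3 + 58880·x^4 + 9216·x^5 + 12288·x^6) + (-116 - 892·x + 504·x^2 + 2312·x^3 + 5920·x^4 + 10368·x^5 + 3584·x^6 + 4096·x^7)·Dx + (368 + 2168·x + 9556·x^2 + 7120·x^3 + 14720·x^4 + 2304·x^5 + 3072·x^6)·Dx^2 + (-29 - 223·x + 126·x^2 + 578·x^3 + 1480·x^4 + 2592·x^5 + 896·x^6 + 1024·x^7)·Dx^3  (order 3).
h: a_k = 0, -20, -58, -232, -1946/3, -2172, -277838/45, -18640, …
ICs: h(0) = 0, h′(0) = -20, h′′(0) = -116.

f: a_k = -2, -2, -10, -18, -58, -130, -362, -882, …
g: a_k = 0, 2, 0, -4/3, 0, 4/15, 0, -8/315, …
h₀=f+g: left-lcm gives L₀, ord ≤ 3.
h₀' ⇒ L via d/dx closure of L₀.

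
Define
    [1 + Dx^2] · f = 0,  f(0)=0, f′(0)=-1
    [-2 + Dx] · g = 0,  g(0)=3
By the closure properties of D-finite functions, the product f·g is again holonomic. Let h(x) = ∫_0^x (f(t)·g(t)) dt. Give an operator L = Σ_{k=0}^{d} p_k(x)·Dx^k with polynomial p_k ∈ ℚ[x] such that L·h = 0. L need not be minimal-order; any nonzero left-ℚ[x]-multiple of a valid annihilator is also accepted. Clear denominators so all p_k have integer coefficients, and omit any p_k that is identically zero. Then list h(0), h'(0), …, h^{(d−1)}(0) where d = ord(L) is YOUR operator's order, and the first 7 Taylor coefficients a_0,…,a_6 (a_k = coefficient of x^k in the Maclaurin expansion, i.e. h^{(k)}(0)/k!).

L = 5·Dx - 4·Dx^2 + Dx^3  (order 3).
h: a_k = 0, 0, -3/2, -2, -11/8, -3/5, -41/240, …
ICs: h(0) = 0, h′(0) = 0, h′′(0) = -3.

f: a_k = 0, -1, 0, 1/6, 0, -1/120, 0, …
g: a_k = 3, 6, 6, 4, 2, 4/5, 4/15, …
h₀=f·g: eliminate ⇒ L₀, order ≤ 2·1.
h=∫h₀ ⇒ L = L₀·Dx.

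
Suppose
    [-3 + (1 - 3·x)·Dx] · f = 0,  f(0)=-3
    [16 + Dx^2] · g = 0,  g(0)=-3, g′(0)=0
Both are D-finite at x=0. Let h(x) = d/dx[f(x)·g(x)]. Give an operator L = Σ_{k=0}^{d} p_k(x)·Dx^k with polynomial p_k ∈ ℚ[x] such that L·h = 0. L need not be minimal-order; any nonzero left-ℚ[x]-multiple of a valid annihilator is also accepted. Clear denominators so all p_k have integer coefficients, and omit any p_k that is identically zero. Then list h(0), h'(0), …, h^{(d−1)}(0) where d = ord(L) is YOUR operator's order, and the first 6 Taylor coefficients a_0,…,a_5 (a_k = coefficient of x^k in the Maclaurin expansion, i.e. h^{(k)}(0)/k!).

f: a_k = -3, -9, -27, -81, -243, -729, …
g: a_k = -3, 0, 24, 0, -32, 0, …
L₀ := L_f ⊗_s L_g (sym. prod.), ord ≤ 2.
Differentiate: ansatz ord ≤ ord L₀ ⇒ L.
L = (-2 - 96·x + 144·x^2) + (-6 + 18·x)·Dx + (1 - 6·x + 9·x^2)·Dx^2  (order 2).
h: a_k = 27, 18, 81, 708, 2655, 46254/5, …
ICs: h(0) = 27, h′(0) = 18.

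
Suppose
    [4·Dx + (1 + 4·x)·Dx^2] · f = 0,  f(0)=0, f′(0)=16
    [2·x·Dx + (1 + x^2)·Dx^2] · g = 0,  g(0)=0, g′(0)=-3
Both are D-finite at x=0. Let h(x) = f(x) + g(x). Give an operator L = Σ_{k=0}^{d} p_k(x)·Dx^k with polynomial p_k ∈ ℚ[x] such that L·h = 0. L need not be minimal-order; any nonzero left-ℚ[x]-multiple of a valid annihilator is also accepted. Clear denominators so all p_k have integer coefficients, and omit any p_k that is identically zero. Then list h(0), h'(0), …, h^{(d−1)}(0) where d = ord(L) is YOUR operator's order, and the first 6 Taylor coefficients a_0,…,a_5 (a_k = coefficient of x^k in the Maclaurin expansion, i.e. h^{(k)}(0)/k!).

f: a_k = 0, 16, -32, 256/3, -256, 4096/5, …
g: a_k = 0, -3, 0, 1, 0, -3/5, …
h₀=f+g: left-lcm gives L₀, ord ≤ 4.
L = (-4 - 48·x + 12·x^2 + 16·x^3)·Dx + (-17 - 8·x - 45·x^2 + 24·x^3 + 32·x^4)·Dx^2 + (-2 - 7·x + 4·x^2 + x^3 + 6·x^4 + 8·x^5)·Dx^3  (order 3).
h: a_k = 0, 13, -32, 259/3, -256, 4093/5, …
ICs: h(0) = 0, h′(0) = 13, h′′(0) = -64.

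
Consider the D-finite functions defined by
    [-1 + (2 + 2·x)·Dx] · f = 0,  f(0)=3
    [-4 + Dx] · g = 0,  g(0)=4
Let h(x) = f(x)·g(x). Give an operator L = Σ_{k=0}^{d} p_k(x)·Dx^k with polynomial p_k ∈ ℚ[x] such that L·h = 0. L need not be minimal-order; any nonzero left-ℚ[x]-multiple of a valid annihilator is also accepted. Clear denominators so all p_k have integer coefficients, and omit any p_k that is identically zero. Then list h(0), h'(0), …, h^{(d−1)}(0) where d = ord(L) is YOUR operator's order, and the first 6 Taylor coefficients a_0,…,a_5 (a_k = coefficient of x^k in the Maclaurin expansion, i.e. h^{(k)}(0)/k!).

L = (-9 - 8·x) + (2 + 2·x)·Dx  (order 1).
h: a_k = 12, 54, 237/2, 683/4, 5841/32, 49553/320, …
ICs: h(0) = 12.

f: a_k = 3, 3/2, -3/8, 3/16, -15/128, 21/256, …
g: a_k = 4, 16, 32, 128/3, 128/3, 512/15, …
L₀ := L_f ⊗_s L_g (sym. prod.), ord ≤ 1.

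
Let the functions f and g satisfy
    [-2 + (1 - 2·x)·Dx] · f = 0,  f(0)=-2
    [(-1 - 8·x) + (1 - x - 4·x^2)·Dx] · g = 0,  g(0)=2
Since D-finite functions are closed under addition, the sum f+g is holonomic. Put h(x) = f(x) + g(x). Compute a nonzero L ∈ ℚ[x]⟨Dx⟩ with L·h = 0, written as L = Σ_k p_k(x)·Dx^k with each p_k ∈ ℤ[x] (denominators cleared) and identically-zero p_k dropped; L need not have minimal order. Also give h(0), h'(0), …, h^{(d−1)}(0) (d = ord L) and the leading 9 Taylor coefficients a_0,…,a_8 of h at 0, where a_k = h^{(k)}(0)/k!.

f: a_k = -2, -4, -8, -16, -32, -64, -128, -256, -512, …
g: a_k = 2, 2, 10, 18, 58, 130, 362, 882, 2330, …
Weyl lclm of L_f,L_g ⇒ L₀ (ord ≤ 2).
L = (12 - 48·x + 192·x^2 - 128·x^3) + (-2 - 96·x^2 + 352·x^3 - 256·x^4)·Dx + (-1 + 11·x - 30·x^2 + 80·x^4 - 64·x^5)·Dx^2  (order 2).
h: a_k = 0, -2, 2, 2, 26, 66, 234, 626, 1818, …
ICs: h(0) = 0, h′(0) = -2.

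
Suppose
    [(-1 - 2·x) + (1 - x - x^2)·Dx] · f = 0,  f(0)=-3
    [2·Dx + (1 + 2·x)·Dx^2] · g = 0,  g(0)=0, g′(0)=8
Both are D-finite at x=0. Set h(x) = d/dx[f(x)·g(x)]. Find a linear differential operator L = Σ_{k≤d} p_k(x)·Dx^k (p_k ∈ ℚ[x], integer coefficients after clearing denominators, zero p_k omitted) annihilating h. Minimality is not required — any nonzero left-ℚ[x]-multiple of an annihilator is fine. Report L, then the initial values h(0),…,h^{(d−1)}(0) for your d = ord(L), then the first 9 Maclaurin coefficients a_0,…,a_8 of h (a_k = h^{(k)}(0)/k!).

f: a_k = -3, -3, -6, -9, -15, -24, -39, -63, -102, …
g: a_k = 0, 8, -8, 32/3, -16, 128/5, -128/3, 512/7, -128, …
h₀=f·g: eliminate ⇒ L₀, order ≤ 1·2.
Derive L from L₀ (diff closure).
L = (14 + 36·x + 36·x^2) + (1 + 16·x + 42·x^2 + 28·x^3)·Dx + (-1 - 3·x + x^2 + 8·x^3 + 4·x^4)·Dx^2  (order 2).
h: a_k = -24, 0, -168, -32, -704, -624/5, -13336/5, -4992/35, -68136/7, …
ICs: h(0) = -24, h′(0) = 0.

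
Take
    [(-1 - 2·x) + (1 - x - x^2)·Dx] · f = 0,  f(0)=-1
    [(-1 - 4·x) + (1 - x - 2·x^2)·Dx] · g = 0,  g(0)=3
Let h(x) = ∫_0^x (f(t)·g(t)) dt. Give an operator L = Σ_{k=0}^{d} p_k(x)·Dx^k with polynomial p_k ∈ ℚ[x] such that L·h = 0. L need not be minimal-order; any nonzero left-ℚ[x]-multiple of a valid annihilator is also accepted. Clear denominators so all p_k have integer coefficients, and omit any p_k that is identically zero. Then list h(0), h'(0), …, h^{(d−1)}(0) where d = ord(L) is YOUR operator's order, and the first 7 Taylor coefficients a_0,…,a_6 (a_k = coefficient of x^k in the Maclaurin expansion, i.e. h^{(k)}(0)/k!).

f: a_k = -1, -1, -2, -3, -5, -8, -13, …
g: a_k = 3, 3, 9, 15, 33, 63, 129, …
Product ⇒ symmetric product L₀, ord ≤ 1.
∫: right-multiply L₀ by Dx.
L = (-2 - 4·x + 9·x^2 + 8·x^3)·Dx + (1 - 2·x - 2·x^2 + 3·x^3 + 2·x^4)·Dx^2  (order 2).
h: a_k = 0, -3, -3, -6, -39/4, -18, -32, …
ICs: h(0) = 0, h′(0) = -3.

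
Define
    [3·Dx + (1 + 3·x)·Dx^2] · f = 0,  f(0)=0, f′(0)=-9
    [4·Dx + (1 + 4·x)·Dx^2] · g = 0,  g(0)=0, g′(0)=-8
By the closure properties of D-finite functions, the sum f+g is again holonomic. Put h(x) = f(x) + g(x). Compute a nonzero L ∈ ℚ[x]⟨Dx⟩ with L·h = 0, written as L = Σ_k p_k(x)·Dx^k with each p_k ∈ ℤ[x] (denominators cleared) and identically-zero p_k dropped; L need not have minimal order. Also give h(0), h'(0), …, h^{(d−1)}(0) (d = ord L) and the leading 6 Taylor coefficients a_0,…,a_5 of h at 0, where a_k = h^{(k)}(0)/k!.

L = 24·Dx + (14 + 48·x)·Dx^2 + (1 + 7·x + 12·x^2)·Dx^3  (order 3).
h: a_k = 0, -17, 59/2, -209/3, 755/4, -2777/5, …
ICs: h(0) = 0, h′(0) = -17, h′′(0) = 59.

f: a_k = 0, -9, 27/2, -27, 243/4, -729/5, …
g: a_k = 0, -8, 16, -128/3, 128, -2048/5, …
h₀=f+g: left-lcm gives L₀, ord ≤ 4.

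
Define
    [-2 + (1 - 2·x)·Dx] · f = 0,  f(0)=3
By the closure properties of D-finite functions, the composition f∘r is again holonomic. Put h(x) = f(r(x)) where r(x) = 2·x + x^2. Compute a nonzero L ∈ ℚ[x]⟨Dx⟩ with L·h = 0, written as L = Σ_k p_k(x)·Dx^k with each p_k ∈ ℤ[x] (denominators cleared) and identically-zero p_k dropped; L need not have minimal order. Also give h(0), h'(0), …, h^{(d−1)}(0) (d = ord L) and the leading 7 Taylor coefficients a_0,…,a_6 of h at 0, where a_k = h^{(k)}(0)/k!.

f: a_k = 3, 6, 12, 24, 48, 96, 192, …
Change of var in L_f (x↦r) gives L₀.
L = (4 + 4·x) + (-1 + 4·x + 2·x^2)·Dx  (order 1).
h: a_k = 3, 12, 54, 240, 1068, 4752, 21144, …
ICs: h(0) = 3.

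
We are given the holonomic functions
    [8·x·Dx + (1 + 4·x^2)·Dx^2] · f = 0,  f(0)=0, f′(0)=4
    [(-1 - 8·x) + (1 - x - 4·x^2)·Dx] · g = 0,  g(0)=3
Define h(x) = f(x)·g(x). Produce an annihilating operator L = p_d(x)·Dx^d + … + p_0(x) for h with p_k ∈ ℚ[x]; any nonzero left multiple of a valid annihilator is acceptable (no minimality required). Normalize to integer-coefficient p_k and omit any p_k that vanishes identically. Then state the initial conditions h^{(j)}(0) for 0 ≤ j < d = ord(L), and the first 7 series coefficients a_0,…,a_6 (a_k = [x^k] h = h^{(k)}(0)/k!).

L = (8 + 8·x + 96·x^2) + (2 + 8·x + 16·x^2 + 96·x^3)·Dx + (-1 + x + 4·x^3 + 16·x^4)·Dx^2  (order 2).
h: a_k = 0, 12, 12, 44, 92, 1532/5, 3372/5, …
ICs: h(0) = 0, h′(0) = 12.

f: a_k = 0, 4, 0, -16/3, 0, 64/5, 0, …
g: a_k = 3, 3, 15, 27, 87, 195, 543, …
f·g: L₀ = L_f ⊗_s L_g, ord ≤ 2·1.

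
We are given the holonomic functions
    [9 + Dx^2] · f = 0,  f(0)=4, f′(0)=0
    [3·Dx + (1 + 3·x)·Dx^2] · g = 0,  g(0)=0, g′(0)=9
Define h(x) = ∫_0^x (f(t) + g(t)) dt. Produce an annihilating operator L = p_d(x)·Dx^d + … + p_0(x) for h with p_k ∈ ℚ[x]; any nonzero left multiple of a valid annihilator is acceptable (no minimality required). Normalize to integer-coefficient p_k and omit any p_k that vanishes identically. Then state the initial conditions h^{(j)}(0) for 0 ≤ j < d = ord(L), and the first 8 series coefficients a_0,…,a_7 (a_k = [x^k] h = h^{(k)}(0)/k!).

L = (63 + 54·x + 81·x^2)·Dx^2 + (9 + 45·x + 81·x^2 + 81·x^3)·Dx^3 + (7 + 6·x + 9·x^2)·Dx^4 + (1 + 5·x + 9·x^2 + 9·x^3)·Dx^5  (order 5).
h: a_k = 0, 4, 9/2, -21/2, 27/4, -189/20, 243/10, -1053/20, …
ICs: h(0) = 0, h′(0) = 4, h′′(0) = 9, h′′′(0) = -63, h′′′′(0) = 162.

f: a_k = 4, 0, -18, 0, 27/2, 0, -81/20, 0, …
g: a_k = 0, 9, -27/2, 27, -243/4, 729/5, -729/2, 6561/7, …
h₀=f+g: left-lcm gives L₀, ord ≤ 4.
∫: right-multiply L₀ by Dx.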